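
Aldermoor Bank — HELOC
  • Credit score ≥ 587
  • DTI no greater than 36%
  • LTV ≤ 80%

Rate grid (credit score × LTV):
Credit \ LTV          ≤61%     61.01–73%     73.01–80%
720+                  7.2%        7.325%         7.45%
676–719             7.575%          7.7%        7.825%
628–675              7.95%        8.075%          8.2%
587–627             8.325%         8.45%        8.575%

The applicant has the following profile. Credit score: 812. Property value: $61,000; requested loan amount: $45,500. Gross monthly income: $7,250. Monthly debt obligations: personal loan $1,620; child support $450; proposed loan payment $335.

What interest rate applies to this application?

Credit score 812 ≥ 587; Total monthly debts = (1,620 + 450 + 335) = 2,405. DTI = 2,405/7,250 = 33.2% ≤ 36%
LTV: 45,500 ÷ 61,000 = 74.6%, within 80% cap
Credit 812 → row 720+; LTV 74.6% → column 73.01–80%. Grid cell → 7.45%.

7.45%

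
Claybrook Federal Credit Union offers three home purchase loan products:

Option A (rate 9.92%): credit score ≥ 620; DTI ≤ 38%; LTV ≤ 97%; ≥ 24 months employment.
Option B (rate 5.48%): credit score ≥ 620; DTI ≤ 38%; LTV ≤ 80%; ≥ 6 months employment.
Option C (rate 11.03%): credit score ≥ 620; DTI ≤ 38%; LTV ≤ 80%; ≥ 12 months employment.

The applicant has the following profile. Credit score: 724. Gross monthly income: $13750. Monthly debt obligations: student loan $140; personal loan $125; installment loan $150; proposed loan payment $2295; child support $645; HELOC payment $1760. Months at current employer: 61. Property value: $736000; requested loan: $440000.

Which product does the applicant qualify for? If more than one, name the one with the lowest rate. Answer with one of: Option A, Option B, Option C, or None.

Total debts = (140 + 125 + 150 + 2,295 + 645 + 1,760) = 5,115; DTI = 5,115/13,750 = 37.2%.
LTV = 440,000/736,000 = 59.8%.
Option A: score 724 ≥ 620; DTI 37.2% ≤ 38%; LTV 59.8% ≤ 97%; employment 61 ≥ 24 mo → qualifies.
Option B: score 724 ≥ 620; DTI 37.2% ≤ 38%; LTV 59.8% ≤ 80%; employment 61 ≥ 6 mo → qualifies.
Option C: score 724 ≥ 620; DTI 37.2% ≤ 38%; LTV 59.8% ≤ 80%; employment 61 ≥ 12 mo → qualifies.
Qualifying: Option A, Option B, Option C. Lowest rate is 5.48% → Option B.

Option B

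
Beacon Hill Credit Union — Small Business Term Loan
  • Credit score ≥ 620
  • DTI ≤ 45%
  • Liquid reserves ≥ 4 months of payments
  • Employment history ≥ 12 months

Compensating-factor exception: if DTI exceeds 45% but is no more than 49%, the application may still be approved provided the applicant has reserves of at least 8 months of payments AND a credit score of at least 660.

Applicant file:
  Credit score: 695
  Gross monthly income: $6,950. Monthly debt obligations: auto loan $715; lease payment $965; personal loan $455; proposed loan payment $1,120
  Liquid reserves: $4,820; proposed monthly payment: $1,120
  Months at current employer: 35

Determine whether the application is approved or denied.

Credit score 695 ≥ 620 (meets base)
Total debts = (715 + 965 + 455 + 1,120) = 3,255. DTI: 3,255 ÷ 6,950 = 46.8%, over the 45% base limit.
Liquid reserves cover 4,820/1,120 = 4.3 months — ≥ 4 required
Employment 35 ≥ 12 months
DTI 46.8% is within the 45%–49% exception band; checking compensating factors.
Reserves 4.3 < 8 months; credit score 695 ≥ 660.
Compensating-factor requirement not fully met.

Denied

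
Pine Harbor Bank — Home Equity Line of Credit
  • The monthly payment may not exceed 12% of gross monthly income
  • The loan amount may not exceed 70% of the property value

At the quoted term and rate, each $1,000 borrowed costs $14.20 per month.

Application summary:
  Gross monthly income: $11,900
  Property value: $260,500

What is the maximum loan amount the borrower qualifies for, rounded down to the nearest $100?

Payment cap: 12% × $11,900 = $1,428/month.
At $14.20 per $1,000, that supports 1,428/14.20 × 1,000 ≈ $100,563 → $100,500.
LTV cap: 70% × $260,500 = $182,350 → $182,300.
Binding constraint: payment-to-income.

$100,500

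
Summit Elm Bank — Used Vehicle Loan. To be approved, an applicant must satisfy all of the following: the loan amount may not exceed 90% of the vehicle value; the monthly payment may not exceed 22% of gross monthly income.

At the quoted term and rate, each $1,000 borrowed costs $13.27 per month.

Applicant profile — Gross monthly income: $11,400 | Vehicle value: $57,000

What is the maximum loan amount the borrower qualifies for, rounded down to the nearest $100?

$51,300

Payment cap: 22% × $11,400 = $2,508/month.
At $13.27 per $1,000, that supports 2,508/13.27 × 1,000 ≈ $188,997 → $188,900.
LTV cap: 90% × $57,000 = $51,300 → $51,300.
Binding constraint: loan-to-value.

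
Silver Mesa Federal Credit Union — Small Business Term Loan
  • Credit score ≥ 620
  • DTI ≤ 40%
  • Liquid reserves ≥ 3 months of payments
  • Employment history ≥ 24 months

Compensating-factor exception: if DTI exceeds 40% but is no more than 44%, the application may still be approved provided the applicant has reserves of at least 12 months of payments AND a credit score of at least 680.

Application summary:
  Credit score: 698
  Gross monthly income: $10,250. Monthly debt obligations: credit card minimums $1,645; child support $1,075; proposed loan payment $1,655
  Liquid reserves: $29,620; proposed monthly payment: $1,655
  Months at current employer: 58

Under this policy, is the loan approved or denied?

Credit score 698 ≥ 620 (meets base)
Total debts = (1,645 + 1,075 + 1,655) = 4,375. DTI = 4,375/10,250 = 42.7% > 40% — standard DTI limit exceeded.
Reserves = 29,620/1,655 = 17.9 months ≥ 3
Employment 58 ≥ 24 months
42.7% falls in the override range (40%–44%), so the compensating-factor test applies.
Reserves 17.9 ≥ 12 months; credit score 698 ≥ 680.
Both compensating conditions met → exception applies.

Approved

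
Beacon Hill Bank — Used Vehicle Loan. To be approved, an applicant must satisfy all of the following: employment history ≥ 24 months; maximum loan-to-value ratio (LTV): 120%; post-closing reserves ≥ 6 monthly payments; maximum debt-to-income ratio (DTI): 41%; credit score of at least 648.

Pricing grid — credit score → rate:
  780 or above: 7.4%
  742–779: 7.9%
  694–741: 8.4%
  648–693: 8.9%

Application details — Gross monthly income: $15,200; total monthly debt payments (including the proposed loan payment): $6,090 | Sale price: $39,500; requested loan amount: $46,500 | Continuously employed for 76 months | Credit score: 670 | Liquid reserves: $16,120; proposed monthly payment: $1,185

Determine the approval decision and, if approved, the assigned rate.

Approved at 8.9%

Credit score 670 ≥ 648 (meets minimum)
LTV = 46,500/39,500 = 117.7% ≤ 120%
Employment 76 ≥ 24 months
DTI = 6,090/15,200 = 40.1% ≤ 41%
Reserves: 16,120 ÷ 1,185 = 13.6 months (meets 6-month minimum)
All requirements met. Score 670 falls in the 648–693 tier → 8.9%.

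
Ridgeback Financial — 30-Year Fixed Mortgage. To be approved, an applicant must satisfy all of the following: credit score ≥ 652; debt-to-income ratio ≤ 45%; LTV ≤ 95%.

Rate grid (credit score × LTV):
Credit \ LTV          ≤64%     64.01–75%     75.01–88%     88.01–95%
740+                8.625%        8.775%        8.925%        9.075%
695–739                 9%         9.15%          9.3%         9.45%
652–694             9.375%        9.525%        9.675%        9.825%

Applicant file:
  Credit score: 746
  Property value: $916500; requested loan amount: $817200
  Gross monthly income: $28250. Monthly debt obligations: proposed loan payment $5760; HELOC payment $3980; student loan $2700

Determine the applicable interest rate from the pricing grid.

9.075%

Credit score 746 ≥ 652; Total monthly debts = (5,760 + 3,980 + 2,700) = 12,440. DTI = 12,440/28,250 = 44% ≤ 45%
Loan-to-value = 817,200/916,500 = 89.2% — pass (95% max)
Credit 746 → row 740+; LTV 89.2% → column 88.01–95%. Grid cell → 9.075%.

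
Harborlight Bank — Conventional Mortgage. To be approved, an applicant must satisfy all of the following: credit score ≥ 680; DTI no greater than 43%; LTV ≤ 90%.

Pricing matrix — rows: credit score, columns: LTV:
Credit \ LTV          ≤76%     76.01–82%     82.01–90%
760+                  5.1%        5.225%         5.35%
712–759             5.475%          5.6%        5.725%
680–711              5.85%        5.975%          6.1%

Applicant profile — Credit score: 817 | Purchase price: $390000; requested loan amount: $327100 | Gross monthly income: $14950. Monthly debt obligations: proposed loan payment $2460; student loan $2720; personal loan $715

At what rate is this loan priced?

5.35%

Credit score 817 ≥ 680; Total monthly debts = (2,460 + 2,720 + 715) = 5,895. DTI: 5,895 ÷ 14,950 = 39.4%, within the 43% cap
LTV = 327,100/390,000 = 83.9% ≤ 90%
Credit 817 → row 760+; LTV 83.9% → column 82.01–90%. Grid cell → 5.35%.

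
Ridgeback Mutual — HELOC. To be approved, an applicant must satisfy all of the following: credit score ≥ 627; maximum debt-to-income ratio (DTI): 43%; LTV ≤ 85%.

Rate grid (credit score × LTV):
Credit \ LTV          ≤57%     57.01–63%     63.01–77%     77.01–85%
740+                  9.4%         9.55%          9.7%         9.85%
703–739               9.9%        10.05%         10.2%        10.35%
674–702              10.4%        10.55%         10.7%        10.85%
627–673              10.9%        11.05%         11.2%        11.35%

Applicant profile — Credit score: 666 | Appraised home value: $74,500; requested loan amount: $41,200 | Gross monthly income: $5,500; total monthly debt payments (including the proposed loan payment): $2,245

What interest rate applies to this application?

Credit score 666 ≥ 627; DTI: 2,245 ÷ 5,500 = 40.8%, within the 43% cap
LTV: 41,200 ÷ 74,500 = 55.3%, within 85% cap
Row: 666 falls in 627–673. Column: 55.3% falls in ≤57%. Rate = 10.9%.

10.9%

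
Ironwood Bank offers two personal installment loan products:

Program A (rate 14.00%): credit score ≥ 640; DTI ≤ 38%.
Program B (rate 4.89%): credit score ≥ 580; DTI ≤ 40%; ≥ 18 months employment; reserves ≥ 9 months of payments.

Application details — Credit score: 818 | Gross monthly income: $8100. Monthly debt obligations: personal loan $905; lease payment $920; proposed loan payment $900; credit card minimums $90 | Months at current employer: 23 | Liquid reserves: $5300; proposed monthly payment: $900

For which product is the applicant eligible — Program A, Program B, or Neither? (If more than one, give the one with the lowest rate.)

Program A

Total debts = (905 + 920 + 900 + 90) = 2,815; DTI = 2,815/8,100 = 34.8%.
Reserves = 5,300/900 = 5.9 months.
Program A: score 818 ≥ 640; DTI 34.8% ≤ 38% → qualifies.
Program B: score 818 ≥ 580; DTI 34.8% ≤ 40%; employment 23 ≥ 18 mo; reserves 5.9 < 9 mo → does not qualify.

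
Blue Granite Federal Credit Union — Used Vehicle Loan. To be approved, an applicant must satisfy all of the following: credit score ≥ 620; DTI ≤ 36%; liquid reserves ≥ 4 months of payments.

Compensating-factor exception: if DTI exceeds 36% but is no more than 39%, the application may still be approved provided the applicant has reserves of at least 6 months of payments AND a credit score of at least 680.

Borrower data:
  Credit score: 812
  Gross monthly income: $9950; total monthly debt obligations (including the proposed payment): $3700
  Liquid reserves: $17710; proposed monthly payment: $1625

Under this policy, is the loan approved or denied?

Credit score 812 ≥ 620 (meets base)
DTI: 3,700 ÷ 9,950 = 37.2%, over the 36% base limit.
Reserves = 17,710/1,625 = 10.9 months ≥ 4
DTI 37.2% is within the 36%–39% exception band; checking compensating factors.
Override check — reserves: 10.9 mo (ok); score: 812 (ok).
Both override conditions satisfied; DTI exception granted.

Approved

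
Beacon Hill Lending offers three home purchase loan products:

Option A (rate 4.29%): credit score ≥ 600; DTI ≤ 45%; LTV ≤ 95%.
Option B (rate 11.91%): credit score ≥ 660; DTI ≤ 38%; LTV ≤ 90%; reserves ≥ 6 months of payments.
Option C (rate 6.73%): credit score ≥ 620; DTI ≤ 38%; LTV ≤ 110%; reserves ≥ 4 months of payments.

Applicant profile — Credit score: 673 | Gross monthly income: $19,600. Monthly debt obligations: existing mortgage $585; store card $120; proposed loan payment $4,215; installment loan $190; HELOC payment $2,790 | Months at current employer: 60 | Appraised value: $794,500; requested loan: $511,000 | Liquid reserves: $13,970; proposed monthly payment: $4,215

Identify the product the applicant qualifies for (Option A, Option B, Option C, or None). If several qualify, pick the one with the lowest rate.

Option A

Total debts = (585 + 120 + 4,215 + 190 + 2,790) = 7,900; DTI = 7,900/19,600 = 40.3%.
LTV = 511,000/794,500 = 64.3%.
Reserves = 13,970/4,215 = 3.3 months.
Option A: score 673 ≥ 600; DTI 40.3% ≤ 45%; LTV 64.3% ≤ 95% → qualifies.
Option B: score 673 ≥ 660; DTI 40.3% > 38%; LTV 64.3% ≤ 90%; reserves 3.3 < 6 mo → does not qualify.
Option C: score 673 ≥ 620; DTI 40.3% > 38%; LTV 64.3% ≤ 110%; reserves 3.3 < 4 mo → does not qualify.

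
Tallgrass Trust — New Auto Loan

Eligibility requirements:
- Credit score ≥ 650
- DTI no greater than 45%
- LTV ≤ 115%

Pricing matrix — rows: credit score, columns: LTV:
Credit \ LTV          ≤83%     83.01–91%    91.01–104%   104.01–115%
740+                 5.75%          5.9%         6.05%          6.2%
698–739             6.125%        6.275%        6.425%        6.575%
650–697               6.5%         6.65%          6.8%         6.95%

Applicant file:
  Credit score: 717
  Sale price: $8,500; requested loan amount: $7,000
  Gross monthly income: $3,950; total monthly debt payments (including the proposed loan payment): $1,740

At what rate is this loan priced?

Credit score 717 ≥ 650; Debt-to-income = 1,740/3,950 = 44.1% — meets 45% limit
LTV: 7,000 ÷ 8,500 = 82.4%, within 115% cap
Credit 717 → row 698–739; LTV 82.4% → column ≤83%. Grid cell → 6.125%.

6.125%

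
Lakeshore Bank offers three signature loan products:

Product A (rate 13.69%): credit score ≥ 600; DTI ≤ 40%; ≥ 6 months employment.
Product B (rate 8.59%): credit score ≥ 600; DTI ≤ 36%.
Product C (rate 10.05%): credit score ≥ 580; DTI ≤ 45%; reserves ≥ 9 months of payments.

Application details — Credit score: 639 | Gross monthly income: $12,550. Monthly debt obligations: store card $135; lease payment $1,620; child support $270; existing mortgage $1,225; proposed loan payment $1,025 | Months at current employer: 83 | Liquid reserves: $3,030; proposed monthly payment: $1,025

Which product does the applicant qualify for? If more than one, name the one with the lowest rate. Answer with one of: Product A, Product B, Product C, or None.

Product B

Total debts = (135 + 1,620 + 270 + 1,225 + 1,025) = 4,275; DTI = 4,275/12,550 = 34.1%.
Reserves = 3,030/1,025 = 3.0 months.
Product A: score 639 ≥ 600; DTI 34.1% ≤ 40%; employment 83 ≥ 6 mo → qualifies.
Product B: score 639 ≥ 600; DTI 34.1% ≤ 36% → qualifies.
Product C: score 639 ≥ 580; DTI 34.1% ≤ 45%; reserves 3.0 < 9 mo → does not qualify.
Qualifying: Product A, Product B. Lowest rate is 8.59% → Product B.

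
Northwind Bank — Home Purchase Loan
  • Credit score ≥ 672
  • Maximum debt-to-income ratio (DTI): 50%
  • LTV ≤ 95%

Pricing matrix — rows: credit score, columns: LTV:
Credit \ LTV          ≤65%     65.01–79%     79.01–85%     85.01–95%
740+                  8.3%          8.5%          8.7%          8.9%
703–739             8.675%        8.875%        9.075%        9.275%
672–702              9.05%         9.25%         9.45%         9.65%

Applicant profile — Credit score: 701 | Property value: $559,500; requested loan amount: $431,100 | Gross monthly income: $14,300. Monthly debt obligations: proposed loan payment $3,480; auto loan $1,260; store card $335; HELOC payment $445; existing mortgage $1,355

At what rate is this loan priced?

9.25%

Credit score 701 ≥ 672; Total monthly debts = (3,480 + 1,260 + 335 + 445 + 1,355) = 6,875. Debt-to-income = 6,875/14,300 = 48.1% — meets 50% limit
LTV = 431,100/559,500 = 77.1% ≤ 95%
Credit 701 → row 672–702; LTV 77.1% → column 65.01–79%. Grid cell → 9.25%.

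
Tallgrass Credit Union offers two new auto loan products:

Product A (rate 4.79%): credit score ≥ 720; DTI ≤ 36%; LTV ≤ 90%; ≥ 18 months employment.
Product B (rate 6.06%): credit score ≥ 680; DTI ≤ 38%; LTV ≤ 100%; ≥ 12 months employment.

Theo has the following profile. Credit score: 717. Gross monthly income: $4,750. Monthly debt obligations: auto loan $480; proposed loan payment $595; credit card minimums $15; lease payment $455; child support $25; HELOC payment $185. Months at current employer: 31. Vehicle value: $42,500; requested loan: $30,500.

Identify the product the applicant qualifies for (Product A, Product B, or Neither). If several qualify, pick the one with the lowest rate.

Product B

Total debts = (480 + 595 + 15 + 455 + 25 + 185) = 1,755; DTI = 1,755/4,750 = 36.9%.
LTV = 30,500/42,500 = 71.8%.
Product A: score 717 < 720; DTI 36.9% > 36%; LTV 71.8% ≤ 90%; employment 31 ≥ 18 mo → does not qualify.
Product B: score 717 ≥ 680; DTI 36.9% ≤ 38%; LTV 71.8% ≤ 100%; employment 31 ≥ 12 mo → qualifies.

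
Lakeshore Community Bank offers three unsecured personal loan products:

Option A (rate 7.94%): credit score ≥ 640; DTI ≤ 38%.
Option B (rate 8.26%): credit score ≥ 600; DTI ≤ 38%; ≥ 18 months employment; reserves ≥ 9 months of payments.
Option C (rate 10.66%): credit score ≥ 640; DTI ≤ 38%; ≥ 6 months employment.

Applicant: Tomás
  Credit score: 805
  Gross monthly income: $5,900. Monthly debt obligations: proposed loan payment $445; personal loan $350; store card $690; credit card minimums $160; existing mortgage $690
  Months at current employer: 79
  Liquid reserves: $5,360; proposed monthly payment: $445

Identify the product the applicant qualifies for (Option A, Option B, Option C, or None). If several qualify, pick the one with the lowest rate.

None

Total debts = (445 + 350 + 690 + 160 + 690) = 2,335; DTI = 2,335/5,900 = 39.6%.
Reserves = 5,360/445 = 12.0 months.
Option A: score 805 ≥ 640; DTI 39.6% > 38% → does not qualify.
Option B: score 805 ≥ 600; DTI 39.6% > 38%; employment 79 ≥ 18 mo; reserves 12.0 ≥ 9 mo → does not qualify.
Option C: score 805 ≥ 640; DTI 39.6% > 38%; employment 79 ≥ 6 mo → does not qualify.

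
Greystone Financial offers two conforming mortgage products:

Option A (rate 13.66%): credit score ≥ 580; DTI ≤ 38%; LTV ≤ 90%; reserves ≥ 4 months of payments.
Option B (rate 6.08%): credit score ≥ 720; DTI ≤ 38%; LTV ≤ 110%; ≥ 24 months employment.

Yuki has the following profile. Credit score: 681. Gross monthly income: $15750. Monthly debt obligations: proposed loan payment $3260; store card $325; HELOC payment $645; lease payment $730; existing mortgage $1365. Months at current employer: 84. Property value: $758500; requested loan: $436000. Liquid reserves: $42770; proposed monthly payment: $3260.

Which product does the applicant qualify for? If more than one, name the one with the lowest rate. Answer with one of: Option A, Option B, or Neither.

Neither

Total debts = (3,260 + 325 + 645 + 730 + 1,365) = 6,325; DTI = 6,325/15,750 = 40.2%.
LTV = 436,000/758,500 = 57.5%.
Reserves = 42,770/3,260 = 13.1 months.
Option A: score 681 ≥ 580; DTI 40.2% > 38%; LTV 57.5% ≤ 90%; reserves 13.1 ≥ 4 mo → does not qualify.
Option B: score 681 < 720; DTI 40.2% > 38%; LTV 57.5% ≤ 110%; employment 84 ≥ 24 mo → does not qualify.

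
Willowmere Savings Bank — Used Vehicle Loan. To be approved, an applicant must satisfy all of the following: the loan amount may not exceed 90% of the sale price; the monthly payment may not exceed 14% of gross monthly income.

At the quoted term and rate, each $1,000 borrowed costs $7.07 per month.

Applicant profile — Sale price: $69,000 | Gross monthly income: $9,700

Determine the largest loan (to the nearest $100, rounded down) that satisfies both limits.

$62,100

Payment cap: 14% × $9,700 = $1,358/month.
At $7.07 per $1,000, that supports 1,358/7.07 × 1,000 ≈ $192,079 → $192,000.
LTV cap: 90% × $69,000 = $62,100 → $62,100.
Binding constraint: loan-to-value.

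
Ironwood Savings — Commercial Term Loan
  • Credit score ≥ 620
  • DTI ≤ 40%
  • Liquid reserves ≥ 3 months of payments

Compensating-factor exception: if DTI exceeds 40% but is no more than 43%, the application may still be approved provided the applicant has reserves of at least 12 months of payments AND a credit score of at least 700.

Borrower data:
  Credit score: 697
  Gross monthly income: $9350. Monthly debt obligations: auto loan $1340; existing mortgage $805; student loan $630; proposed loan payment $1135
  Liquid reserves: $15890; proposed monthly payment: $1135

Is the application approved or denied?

Credit score 697 ≥ 620 (meets base)
Total debts = (1,340 + 805 + 630 + 1,135) = 3,910. DTI = 3,910/9,350 = 41.8% > 40% — standard DTI limit exceeded.
Reserves = 15,890/1,135 = 14.0 months ≥ 3
DTI 41.8% is within the 40%–43% exception band; checking compensating factors.
Reserves 14.0 ≥ 12 months; credit score 697 < 700.
Override conditions not both satisfied; exception does not apply.

Denied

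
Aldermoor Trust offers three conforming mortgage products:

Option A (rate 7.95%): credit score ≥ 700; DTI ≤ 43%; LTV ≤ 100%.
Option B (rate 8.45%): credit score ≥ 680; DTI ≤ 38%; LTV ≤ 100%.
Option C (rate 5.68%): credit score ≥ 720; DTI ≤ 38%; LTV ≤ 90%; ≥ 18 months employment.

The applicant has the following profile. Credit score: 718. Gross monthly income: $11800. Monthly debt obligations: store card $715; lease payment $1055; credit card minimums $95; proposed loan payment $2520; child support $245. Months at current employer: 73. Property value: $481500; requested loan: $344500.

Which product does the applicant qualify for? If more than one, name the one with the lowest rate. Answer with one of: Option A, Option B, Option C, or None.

Option A

Total debts = (715 + 1,055 + 95 + 2,520 + 245) = 4,630; DTI = 4,630/11,800 = 39.2%.
LTV = 344,500/481,500 = 71.5%.
Option A: score 718 ≥ 700; DTI 39.2% ≤ 43%; LTV 71.5% ≤ 100% → qualifies.
Option B: score 718 ≥ 680; DTI 39.2% > 38%; LTV 71.5% ≤ 100% → does not qualify.
Option C: score 718 < 720; DTI 39.2% > 38%; LTV 71.5% ≤ 90%; employment 73 ≥ 18 mo → does not qualify.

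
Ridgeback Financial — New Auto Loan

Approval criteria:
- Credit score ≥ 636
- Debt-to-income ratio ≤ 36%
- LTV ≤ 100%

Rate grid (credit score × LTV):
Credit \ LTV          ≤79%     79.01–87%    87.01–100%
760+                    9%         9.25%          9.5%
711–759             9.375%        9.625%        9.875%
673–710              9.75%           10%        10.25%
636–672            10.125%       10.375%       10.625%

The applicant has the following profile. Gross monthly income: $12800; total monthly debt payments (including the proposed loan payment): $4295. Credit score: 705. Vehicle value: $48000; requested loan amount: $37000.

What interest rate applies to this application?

Credit score 705 ≥ 636; DTI: 4,295 ÷ 12,800 = 33.6%, within the 36% cap
Loan-to-value = 37,000/48,000 = 77.1% — pass (100% max)
Row: 705 falls in 673–710. Column: 77.1% falls in ≤79%. Rate = 9.75%.

9.75%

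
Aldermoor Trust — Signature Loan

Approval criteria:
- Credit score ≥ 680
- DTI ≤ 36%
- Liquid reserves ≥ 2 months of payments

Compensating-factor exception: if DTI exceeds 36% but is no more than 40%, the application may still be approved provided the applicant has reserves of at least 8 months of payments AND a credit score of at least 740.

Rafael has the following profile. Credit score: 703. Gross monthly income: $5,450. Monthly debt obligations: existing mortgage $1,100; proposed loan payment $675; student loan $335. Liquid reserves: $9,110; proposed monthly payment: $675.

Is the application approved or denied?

Credit score 703 ≥ 680 (meets base)
Total debts = (1,100 + 675 + 335) = 2,110. DTI: 2,110 ÷ 5,450 = 38.7%, over the 36% base limit.
Reserves = 9,110/675 = 13.5 months ≥ 2
DTI 38.7% is within the 36%–40% exception band; checking compensating factors.
Reserves 13.5 ≥ 8 months; credit score 703 < 740.
Compensating-factor requirement not fully met.

Denied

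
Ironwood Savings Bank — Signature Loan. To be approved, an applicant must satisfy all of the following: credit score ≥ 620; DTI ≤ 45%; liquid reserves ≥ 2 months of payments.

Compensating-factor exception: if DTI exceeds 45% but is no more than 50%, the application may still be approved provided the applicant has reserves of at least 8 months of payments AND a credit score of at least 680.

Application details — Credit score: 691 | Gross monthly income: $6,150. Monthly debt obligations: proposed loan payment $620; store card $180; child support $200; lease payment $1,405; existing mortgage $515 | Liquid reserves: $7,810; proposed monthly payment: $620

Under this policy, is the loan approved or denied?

Approved

Credit score 691 ≥ 620 (meets base)
Total debts = (620 + 180 + 200 + 1,405 + 515) = 2,920. DTI = 2,920/6,150 = 47.5% > 45% — standard DTI limit exceeded.
Reserves: 7,810 ÷ 620 = 12.6 months (meets 2-month minimum)
47.5% falls in the override range (45%–50%), so the compensating-factor test applies.
Override check — reserves: 12.6 mo (ok); score: 691 (ok).
Both override conditions satisfied; DTI exception granted.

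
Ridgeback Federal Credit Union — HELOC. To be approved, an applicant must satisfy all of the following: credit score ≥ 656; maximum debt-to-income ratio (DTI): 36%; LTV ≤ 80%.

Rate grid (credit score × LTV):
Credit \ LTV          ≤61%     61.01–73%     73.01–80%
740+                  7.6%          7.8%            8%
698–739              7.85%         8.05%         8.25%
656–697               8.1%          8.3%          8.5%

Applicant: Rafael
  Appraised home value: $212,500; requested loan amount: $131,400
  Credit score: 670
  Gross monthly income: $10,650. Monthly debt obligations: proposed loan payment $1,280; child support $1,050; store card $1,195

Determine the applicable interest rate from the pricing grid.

8.3%

Credit score 670 ≥ 656; Total monthly debts = (1,280 + 1,050 + 1,195) = 3,525. DTI: 3,525 ÷ 10,650 = 33.1%, within the 36% cap
Loan-to-value = 131,400/212,500 = 61.8% — pass (80% max)
Row: 670 falls in 656–697. Column: 61.8% falls in 61.01–73%. Rate = 8.3%.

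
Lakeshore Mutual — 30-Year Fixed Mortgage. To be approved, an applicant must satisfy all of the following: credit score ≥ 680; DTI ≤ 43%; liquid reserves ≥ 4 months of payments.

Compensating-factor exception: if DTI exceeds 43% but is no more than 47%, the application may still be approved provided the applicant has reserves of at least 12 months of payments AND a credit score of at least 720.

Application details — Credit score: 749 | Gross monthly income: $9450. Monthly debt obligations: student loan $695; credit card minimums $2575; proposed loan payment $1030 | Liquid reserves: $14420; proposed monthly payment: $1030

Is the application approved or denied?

Credit score 749 ≥ 680 (meets base)
Total debts = (695 + 2,575 + 1,030) = 4,300. DTI: 4,300 ÷ 9,450 = 45.5%, over the 43% base limit.
Reserves: 14,420 ÷ 1,030 = 14.0 months (meets 4-month minimum)
DTI 45.5% is within the 43%–47% exception band; checking compensating factors.
Reserves 14.0 ≥ 12 months; credit score 749 ≥ 720.
Both compensating conditions met → exception applies.

Approved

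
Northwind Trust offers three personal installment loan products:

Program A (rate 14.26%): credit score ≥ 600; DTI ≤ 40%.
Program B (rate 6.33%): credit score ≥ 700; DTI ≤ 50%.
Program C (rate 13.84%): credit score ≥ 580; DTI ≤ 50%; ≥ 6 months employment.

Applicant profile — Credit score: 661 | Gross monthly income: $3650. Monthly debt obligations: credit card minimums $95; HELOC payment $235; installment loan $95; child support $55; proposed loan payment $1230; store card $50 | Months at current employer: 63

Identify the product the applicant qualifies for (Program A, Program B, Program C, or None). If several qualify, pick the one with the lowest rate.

Total debts = (95 + 235 + 95 + 55 + 1,230 + 50) = 1,760; DTI = 1,760/3,650 = 48.2%.
Program A: score 661 ≥ 600; DTI 48.2% > 40% → does not qualify.
Program B: score 661 < 700; DTI 48.2% ≤ 50% → does not qualify.
Program C: score 661 ≥ 580; DTI 48.2% ≤ 50%; employment 63 ≥ 6 mo → qualifies.

Program C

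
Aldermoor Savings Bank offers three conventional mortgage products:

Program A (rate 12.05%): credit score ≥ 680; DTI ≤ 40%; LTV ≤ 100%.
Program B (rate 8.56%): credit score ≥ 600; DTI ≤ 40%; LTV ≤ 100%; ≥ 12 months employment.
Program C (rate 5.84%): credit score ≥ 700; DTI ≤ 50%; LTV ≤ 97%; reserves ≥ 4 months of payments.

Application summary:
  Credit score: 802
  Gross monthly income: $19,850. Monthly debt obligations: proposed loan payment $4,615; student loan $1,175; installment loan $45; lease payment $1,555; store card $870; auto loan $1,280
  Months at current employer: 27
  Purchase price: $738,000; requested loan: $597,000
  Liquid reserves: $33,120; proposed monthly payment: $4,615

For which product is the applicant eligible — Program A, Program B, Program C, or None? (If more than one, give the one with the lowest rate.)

Total debts = (4,615 + 1,175 + 45 + 1,555 + 870 + 1,280) = 9,540; DTI = 9,540/19,850 = 48.1%.
LTV = 597,000/738,000 = 80.9%.
Reserves = 33,120/4,615 = 7.2 months.
Program A: score 802 ≥ 680; DTI 48.1% > 40%; LTV 80.9% ≤ 100% → does not qualify.
Program B: score 802 ≥ 600; DTI 48.1% > 40%; LTV 80.9% ≤ 100%; employment 27 ≥ 12 mo → does not qualify.
Program C: score 802 ≥ 700; DTI 48.1% ≤ 50%; LTV 80.9% ≤ 97%; reserves 7.2 ≥ 4 mo → qualifies.

Program C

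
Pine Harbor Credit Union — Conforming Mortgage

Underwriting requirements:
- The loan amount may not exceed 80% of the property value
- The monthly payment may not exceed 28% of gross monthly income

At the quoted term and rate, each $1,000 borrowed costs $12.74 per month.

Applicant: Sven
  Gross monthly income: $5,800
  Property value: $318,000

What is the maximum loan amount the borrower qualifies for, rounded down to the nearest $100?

$127,400

Payment cap: 28% × $5,800 = $1,624/month.
At $12.74 per $1,000, that supports 1,624/12.74 × 1,000 ≈ $127,472 → $127,400.
LTV cap: 80% × $318,000 = $254,400 → $254,400.
Binding constraint: payment-to-income.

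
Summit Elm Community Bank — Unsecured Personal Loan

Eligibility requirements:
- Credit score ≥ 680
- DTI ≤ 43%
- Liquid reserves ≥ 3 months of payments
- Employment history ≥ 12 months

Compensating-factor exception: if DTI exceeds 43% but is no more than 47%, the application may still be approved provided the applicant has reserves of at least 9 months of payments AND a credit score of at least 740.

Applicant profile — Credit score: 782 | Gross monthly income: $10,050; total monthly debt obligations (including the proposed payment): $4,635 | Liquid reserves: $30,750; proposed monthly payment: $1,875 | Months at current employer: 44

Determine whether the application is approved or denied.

Approved

Credit score 782 ≥ 680 (meets base)
DTI: 4,635 ÷ 10,050 = 46.1%, over the 43% base limit.
Reserves: 30,750 ÷ 1,875 = 16.4 months (meets 3-month minimum)
Employment 44 ≥ 12 months
46.1% falls in the override range (43%–47%), so the compensating-factor test applies.
Override check — reserves: 16.4 mo (ok); score: 782 (ok).
Both compensating conditions met → exception applies.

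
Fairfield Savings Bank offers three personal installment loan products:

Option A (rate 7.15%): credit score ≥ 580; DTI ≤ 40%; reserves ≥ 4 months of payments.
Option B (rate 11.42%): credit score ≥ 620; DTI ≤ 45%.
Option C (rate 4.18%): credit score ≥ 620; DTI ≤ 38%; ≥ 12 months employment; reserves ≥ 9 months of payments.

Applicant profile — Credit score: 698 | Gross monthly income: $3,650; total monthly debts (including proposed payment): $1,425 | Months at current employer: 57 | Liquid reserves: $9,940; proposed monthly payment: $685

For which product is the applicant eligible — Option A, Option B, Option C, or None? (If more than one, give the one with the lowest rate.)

DTI = 1,425/3,650 = 39%.
Reserves = 9,940/685 = 14.5 months.
Option A: score 698 ≥ 580; DTI 39% ≤ 40%; reserves 14.5 ≥ 4 mo → qualifies.
Option B: score 698 ≥ 620; DTI 39% ≤ 45% → qualifies.
Option C: score 698 ≥ 620; DTI 39% > 38%; employment 57 ≥ 12 mo; reserves 14.5 ≥ 9 mo → does not qualify.
Qualifying: Option A, Option B. Lowest rate is 7.15% → Option A.

Option A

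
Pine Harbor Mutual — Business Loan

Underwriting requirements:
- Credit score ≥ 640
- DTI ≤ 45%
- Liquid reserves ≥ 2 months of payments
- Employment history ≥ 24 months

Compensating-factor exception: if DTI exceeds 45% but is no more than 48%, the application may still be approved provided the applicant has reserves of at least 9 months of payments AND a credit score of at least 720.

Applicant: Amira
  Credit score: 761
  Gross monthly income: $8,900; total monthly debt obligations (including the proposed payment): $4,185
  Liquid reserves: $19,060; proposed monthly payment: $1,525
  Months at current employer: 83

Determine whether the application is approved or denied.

Credit score 761 ≥ 640 (meets base)
DTI: 4,185 ÷ 8,900 = 47%, over the 45% base limit.
Liquid reserves cover 19,060/1,525 = 12.5 months — ≥ 2 required
Employment 83 ≥ 24 months
47% falls in the override range (45%–48%), so the compensating-factor test applies.
Reserves 12.5 ≥ 9 months; credit score 761 ≥ 720.
Both override conditions satisfied; DTI exception granted.

Approved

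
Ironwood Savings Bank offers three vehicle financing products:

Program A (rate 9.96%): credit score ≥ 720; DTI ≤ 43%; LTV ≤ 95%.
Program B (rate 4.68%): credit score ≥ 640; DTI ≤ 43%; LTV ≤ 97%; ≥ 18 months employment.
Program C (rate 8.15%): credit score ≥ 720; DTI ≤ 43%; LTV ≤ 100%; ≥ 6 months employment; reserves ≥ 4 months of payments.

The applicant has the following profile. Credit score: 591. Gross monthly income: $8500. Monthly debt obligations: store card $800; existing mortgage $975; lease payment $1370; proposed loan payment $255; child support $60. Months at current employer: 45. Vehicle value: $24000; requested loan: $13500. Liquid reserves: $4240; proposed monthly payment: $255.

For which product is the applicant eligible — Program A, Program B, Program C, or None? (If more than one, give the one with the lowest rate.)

Total debts = (800 + 975 + 1,370 + 255 + 60) = 3,460; DTI = 3,460/8,500 = 40.7%.
LTV = 13,500/24,000 = 56.2%.
Reserves = 4,240/255 = 16.6 months.
Program A: score 591 < 720; DTI 40.7% ≤ 43%; LTV 56.2% ≤ 95% → does not qualify.
Program B: score 591 < 640; DTI 40.7% ≤ 43%; LTV 56.2% ≤ 97%; employment 45 ≥ 18 mo → does not qualify.
Program C: score 591 < 720; DTI 40.7% ≤ 43%; LTV 56.2% ≤ 100%; employment 45 ≥ 6 mo; reserves 16.6 ≥ 4 mo → does not qualify.

None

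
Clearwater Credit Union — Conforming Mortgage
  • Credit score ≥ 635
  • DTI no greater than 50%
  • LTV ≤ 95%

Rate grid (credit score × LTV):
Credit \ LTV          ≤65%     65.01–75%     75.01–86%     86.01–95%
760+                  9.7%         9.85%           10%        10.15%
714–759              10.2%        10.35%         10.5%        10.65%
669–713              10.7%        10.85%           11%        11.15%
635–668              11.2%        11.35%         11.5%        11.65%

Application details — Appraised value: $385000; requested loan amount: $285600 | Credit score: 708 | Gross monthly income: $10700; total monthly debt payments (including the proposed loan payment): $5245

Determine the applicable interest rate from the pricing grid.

10.85%

Credit score 708 ≥ 635; Debt-to-income = 5,245/10,700 = 49% — meets 50% limit
LTV: 285,600 ÷ 385,000 = 74.2%, within 95% cap
Score 708 is in the 669–713 band; LTV 74.2% is in the 65.01–75% band → 10.85%.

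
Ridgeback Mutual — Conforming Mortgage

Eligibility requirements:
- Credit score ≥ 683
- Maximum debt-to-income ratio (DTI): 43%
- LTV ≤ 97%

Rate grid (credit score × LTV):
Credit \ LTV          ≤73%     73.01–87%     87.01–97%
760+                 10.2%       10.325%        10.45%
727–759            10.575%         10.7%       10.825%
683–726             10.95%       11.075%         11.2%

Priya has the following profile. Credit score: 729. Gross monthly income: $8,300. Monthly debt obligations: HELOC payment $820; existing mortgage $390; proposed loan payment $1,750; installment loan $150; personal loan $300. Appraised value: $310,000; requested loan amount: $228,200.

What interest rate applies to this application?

Credit score 729 ≥ 683; Total monthly debts = (820 + 390 + 1,750 + 150 + 300) = 3,410. DTI: 3,410 ÷ 8,300 = 41.1%, within the 43% cap
LTV: 228,200 ÷ 310,000 = 73.6%, within 97% cap
Score 729 is in the 727–759 band; LTV 73.6% is in the 73.01–87% band → 10.7%.

10.7%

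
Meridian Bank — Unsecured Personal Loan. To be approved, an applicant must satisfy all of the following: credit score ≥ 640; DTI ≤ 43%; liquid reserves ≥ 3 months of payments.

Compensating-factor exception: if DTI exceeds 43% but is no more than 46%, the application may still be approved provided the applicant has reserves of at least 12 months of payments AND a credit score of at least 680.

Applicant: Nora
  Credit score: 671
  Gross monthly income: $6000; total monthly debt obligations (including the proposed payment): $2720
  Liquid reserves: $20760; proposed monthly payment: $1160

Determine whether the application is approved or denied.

Credit score 671 ≥ 640 (meets base)
DTI: 2,720 ÷ 6,000 = 45.3%, over the 43% base limit.
Liquid reserves cover 20,760/1,160 = 17.9 months — ≥ 3 required
DTI 45.3% is within the 43%–46% exception band; checking compensating factors.
Reserves 17.9 ≥ 12 months; credit score 671 < 680.
Compensating-factor requirement not fully met.

Denied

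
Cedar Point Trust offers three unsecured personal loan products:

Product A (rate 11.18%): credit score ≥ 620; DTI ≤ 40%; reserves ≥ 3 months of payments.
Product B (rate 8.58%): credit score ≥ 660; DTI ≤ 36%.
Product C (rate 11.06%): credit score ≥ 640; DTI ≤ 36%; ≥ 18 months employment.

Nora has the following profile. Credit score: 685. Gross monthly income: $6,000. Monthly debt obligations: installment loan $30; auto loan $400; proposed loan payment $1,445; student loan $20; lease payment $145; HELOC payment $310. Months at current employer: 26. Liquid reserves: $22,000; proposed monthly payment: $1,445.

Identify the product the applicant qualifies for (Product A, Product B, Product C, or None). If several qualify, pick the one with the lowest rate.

Total debts = (30 + 400 + 1,445 + 20 + 145 + 310) = 2,350; DTI = 2,350/6,000 = 39.2%.
Reserves = 22,000/1,445 = 15.2 months.
Product A: score 685 ≥ 620; DTI 39.2% ≤ 40%; reserves 15.2 ≥ 3 mo → qualifies.
Product B: score 685 ≥ 660; DTI 39.2% > 36% → does not qualify.
Product C: score 685 ≥ 640; DTI 39.2% > 36%; employment 26 ≥ 18 mo → does not qualify.

Product A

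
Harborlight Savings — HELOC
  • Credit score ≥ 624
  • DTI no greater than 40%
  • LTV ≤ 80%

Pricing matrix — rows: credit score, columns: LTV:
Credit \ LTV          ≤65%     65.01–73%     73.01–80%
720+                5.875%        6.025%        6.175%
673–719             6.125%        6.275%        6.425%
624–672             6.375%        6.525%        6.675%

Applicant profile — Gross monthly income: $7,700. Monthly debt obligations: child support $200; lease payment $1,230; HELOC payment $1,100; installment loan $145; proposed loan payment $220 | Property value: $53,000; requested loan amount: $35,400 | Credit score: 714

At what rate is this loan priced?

6.275%

Credit score 714 ≥ 624; Total monthly debts = (200 + 1,230 + 1,100 + 145 + 220) = 2,895. Debt-to-income = 2,895/7,700 = 37.6% — meets 40% limit
Loan-to-value = 35,400/53,000 = 66.8% — pass (80% max)
Credit 714 → row 673–719; LTV 66.8% → column 65.01–73%. Grid cell → 6.275%.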